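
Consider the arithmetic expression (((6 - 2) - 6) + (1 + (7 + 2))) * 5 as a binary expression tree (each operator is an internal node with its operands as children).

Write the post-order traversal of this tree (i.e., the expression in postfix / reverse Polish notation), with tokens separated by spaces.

Post-order on an expression tree gives postfix notation: for each operator, emit left operand, right operand, then the operator.

6 2 - 6 - 1 7 2 + + + 5 *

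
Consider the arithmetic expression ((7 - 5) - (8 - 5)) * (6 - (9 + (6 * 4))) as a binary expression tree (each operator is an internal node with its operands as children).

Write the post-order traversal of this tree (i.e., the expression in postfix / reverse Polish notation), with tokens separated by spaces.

7 5 - 8 5 - - 6 9 6 4 * + - *

Post-order on an expression tree gives postfix notation: for each operator, emit left operand, right operand, then the operator.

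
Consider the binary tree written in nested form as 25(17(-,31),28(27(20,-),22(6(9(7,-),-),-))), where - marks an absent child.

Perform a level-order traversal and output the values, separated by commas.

Level-order visits nodes level by level from the root, left to right within each level.
Level 0: 25
Level 1: 17, 28
Level 2: 31, 27, 22
Level 3: 20, 6
Level 4: 9
Level 5: 7

25, 17, 28, 31, 27, 22, 20, 6, 9, 7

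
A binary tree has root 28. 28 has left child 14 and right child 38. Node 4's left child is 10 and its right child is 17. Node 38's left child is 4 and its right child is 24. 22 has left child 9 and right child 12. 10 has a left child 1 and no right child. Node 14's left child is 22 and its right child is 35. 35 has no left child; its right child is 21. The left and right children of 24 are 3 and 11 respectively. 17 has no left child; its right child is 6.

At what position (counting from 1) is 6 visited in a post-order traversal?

9

Post-order visits the left subtree, then the right subtree, then the node.
At 28: go left to 14.
  At 14: go left to 22.
    At 22: go left to 9.
      9 is a leaf — visit 9.
    At 22: go right to 12.
      12 is a leaf — visit 12.
    Visit 22.
  At 14: go right to 35.
    At 35: no left child.
    At 35: go right to 21.
      21 is a leaf — visit 21.
    Visit 35.
  Visit 14.
At 28: go right to 38.
  At 38: go left to 4.
    At 4: go left to 10.
      At 10: go left to 1.
        1 is a leaf — visit 1.
      At 10: no right child.
      Visit 10.
    At 4: go right to 17.
      At 17: no left child.
      At 17: go right to 6.
        6 is a leaf — visit 6.
      Visit 17.
    Visit 4.
  At 38: go right to 24.
    At 24: go left to 3.
      3 is a leaf — visit 3.
    At 24: go right to 11.
      11 is a leaf — visit 11.
    Visit 24.
  Visit 38.
Visit 28.
Full post-order sequence: 9, 12, 22, 21, 35, 14, 1, 10, 6, 17, 4, 3, 11, 24, 38, 28.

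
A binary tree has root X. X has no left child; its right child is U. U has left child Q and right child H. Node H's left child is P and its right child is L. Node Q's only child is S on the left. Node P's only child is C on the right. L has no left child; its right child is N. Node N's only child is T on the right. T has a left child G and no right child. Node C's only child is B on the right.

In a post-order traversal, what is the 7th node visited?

T

Post-order visits the left subtree, then the right subtree, then the node.
At X: no left child.
At X: go right to U.
  At U: go left to Q.
    At Q: go left to S.
      S is a leaf — visit S.
    At Q: no right child.
    Visit Q.
  At U: go right to H.
    At H: go left to P.
      At P: no left child.
      At P: go right to C.
        At C: no left child.
        At C: go right to B.
          B is a leaf — visit B.
        Visit C.
      Visit P.
    At H: go right to L.
      At L: no left child.
      At L: go right to N.
        At N: no left child.
        At N: go right to T.
          At T: go left to G.
            G is a leaf — visit G.
          At T: no right child.
          Visit T.
        Visit N.
      Visit L.
    Visit H.
  Visit U.
Visit X.
Full post-order sequence: S, Q, B, C, P, G, T, N, L, H, U, X.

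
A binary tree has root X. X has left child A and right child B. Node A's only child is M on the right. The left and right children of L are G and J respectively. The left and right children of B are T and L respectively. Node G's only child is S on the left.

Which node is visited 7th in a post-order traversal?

L

Post-order visits the left subtree, then the right subtree, then the node.
At X: go left to A.
  At A: no left child.
  At A: go right to M.
    M is a leaf — visit M.
  Visit A.
At X: go right to B.
  At B: go left to T.
    T is a leaf — visit T.
  At B: go right to L.
    At L: go left to G.
      At G: go left to S.
        S is a leaf — visit S.
      At G: no right child.
      Visit G.
    At L: go right to J.
      J is a leaf — visit J.
    Visit L.
  Visit B.
Visit X.
Full post-order sequence: M, A, T, S, G, J, L, B, X.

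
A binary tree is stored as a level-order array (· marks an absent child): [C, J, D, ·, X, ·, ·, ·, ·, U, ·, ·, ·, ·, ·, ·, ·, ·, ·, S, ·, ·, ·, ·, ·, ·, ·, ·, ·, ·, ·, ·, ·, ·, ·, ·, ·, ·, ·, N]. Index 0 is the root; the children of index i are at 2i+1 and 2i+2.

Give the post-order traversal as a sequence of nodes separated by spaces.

N S U X J D C

Post-order visits the left subtree, then the right subtree, then the node.
At C: go left to J.
  At J: no left child.
  At J: go right to X.
    At X: go left to U.
      At U: go left to S.
        At S: go left to N.
          N is a leaf — visit N.
        At S: no right child.
        Visit S.
      At U: no right child.
      Visit U.
    At X: no right child.
    Visit X.
  Visit J.
At C: go right to D.
  D is a leaf — visit D.
Visit C.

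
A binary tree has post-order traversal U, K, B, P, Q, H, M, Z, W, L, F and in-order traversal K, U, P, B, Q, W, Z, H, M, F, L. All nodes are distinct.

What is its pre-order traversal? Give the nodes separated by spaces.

The last element of post-order is the root; it splits in-order into left and right subtrees.
Root F: left subtree has 9 nodes {K, U, P, B, Q, W, Z, H, M}, right has 1 {L}.
  Root W: left subtree has 5 nodes {K, U, P, B, Q}, right has 3 {Z, H, M}.
    Root Q: left subtree has 4 nodes {K, U, P, B}, right has 0 { }.
      Root P: left subtree has 2 nodes {K, U}, right has 1 {B}.
        Root K: left subtree has 0 nodes { }, right has 1 {U}.
    Root Z: left subtree has 0 nodes { }, right has 2 {H, M}.
      Root M: left subtree has 1 node {H}, right has 0 { }.

F W Q P K U B Z M H L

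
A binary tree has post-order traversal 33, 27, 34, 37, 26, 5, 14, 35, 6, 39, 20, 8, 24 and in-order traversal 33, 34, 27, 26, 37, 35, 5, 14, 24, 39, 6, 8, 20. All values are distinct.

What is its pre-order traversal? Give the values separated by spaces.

24 35 26 34 33 27 37 14 5 8 39 6 20

The last element of post-order is the root; it splits in-order into left and right subtrees.
Root 24: left subtree has 8 nodes {33, 34, 27, 26, 37, 35, 5, 14}, right has 4 {39, 6, 8, 20}.
  Root 35: left subtree has 5 nodes {33, 34, 27, 26, 37}, right has 2 {5, 14}.
    Root 26: left subtree has 3 nodes {33, 34, 27}, right has 1 {37}.
      Root 34: left subtree has 1 node {33}, right has 1 {27}.
    Root 14: left subtree has 1 node {5}, right has 0 { }.
  Root 8: left subtree has 2 nodes {39, 6}, right has 1 {20}.
    Root 39: left subtree has 0 nodes { }, right has 1 {6}.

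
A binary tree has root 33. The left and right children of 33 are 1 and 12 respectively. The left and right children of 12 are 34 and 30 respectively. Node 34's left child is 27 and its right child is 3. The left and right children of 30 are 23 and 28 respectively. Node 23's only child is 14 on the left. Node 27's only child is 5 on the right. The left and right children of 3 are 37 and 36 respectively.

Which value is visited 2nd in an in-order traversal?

33

In-order visits the left subtree, then the node, then the right subtree.
At 33: go left to 1.
  1 is a leaf — visit 1.
Visit 33.
At 33: go right to 12.
  At 12: go left to 34.
    At 34: go left to 27.
      At 27: no left child.
      Visit 27.
      At 27: go right to 5.
        5 is a leaf — visit 5.
    Visit 34.
    At 34: go right to 3.
      At 3: go left to 37.
        37 is a leaf — visit 37.
      Visit 3.
      At 3: go right to 36.
        36 is a leaf — visit 36.
  Visit 12.
  At 12: go right to 30.
    At 30: go left to 23.
      At 23: go left to 14.
        14 is a leaf — visit 14.
      Visit 23.
      At 23: no right child.
    Visit 30.
    At 30: go right to 28.
      28 is a leaf — visit 28.
Full in-order sequence: 1, 33, 27, 5, 34, 37, 3, 36, 12, 14, 23, 30, 28.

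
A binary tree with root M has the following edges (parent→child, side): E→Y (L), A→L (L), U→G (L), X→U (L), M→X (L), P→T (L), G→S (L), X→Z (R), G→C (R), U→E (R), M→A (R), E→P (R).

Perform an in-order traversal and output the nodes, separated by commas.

In-order visits the left subtree, then the node, then the right subtree.
At M: go left to X.
  At X: go left to U.
    At U: go left to G.
      At G: go left to S.
        S is a leaf — visit S.
      Visit G.
      At G: go right to C.
        C is a leaf — visit C.
    Visit U.
    At U: go right to E.
      At E: go left to Y.
        Y is a leaf — visit Y.
      Visit E.
      At E: go right to P.
        At P: go left to T.
          T is a leaf — visit T.
        Visit P.
        At P: no right child.
  Visit X.
  At X: go right to Z.
    Z is a leaf — visit Z.
Visit M.
At M: go right to A.
  At A: go left to L.
    L is a leaf — visit L.
  Visit A.
  At A: no right child.

S, G, C, U, Y, E, T, P, X, Z, M, L, A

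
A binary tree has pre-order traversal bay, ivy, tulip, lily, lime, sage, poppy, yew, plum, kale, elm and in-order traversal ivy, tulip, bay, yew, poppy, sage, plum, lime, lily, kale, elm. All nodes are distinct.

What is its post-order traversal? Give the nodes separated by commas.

tulip, ivy, yew, poppy, plum, sage, lime, elm, kale, lily, bay

The first element of pre-order is the root; it splits in-order into left and right subtrees.
Root bay: left subtree has 2 nodes {ivy, tulip}, right has 8 {yew, poppy, sage, plum, lime, lily, kale, elm}.
  Root ivy: left subtree has 0 nodes { }, right has 1 {tulip}.
  Root lily: left subtree has 5 nodes {yew, poppy, sage, plum, lime}, right has 2 {kale, elm}.
    Root lime: left subtree has 4 nodes {yew, poppy, sage, plum}, right has 0 { }.
      Root sage: left subtree has 2 nodes {yew, poppy}, right has 1 {plum}.
        Root poppy: left subtree has 1 node {yew}, right has 0 { }.
    Root kale: left subtree has 0 nodes { }, right has 1 {elm}.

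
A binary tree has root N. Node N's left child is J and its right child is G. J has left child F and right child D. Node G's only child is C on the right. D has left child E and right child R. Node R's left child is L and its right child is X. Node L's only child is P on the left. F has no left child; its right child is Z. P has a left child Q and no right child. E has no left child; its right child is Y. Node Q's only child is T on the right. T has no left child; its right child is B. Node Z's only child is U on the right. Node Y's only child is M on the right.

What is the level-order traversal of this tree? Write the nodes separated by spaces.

Level-order visits nodes level by level from the root, left to right within each level.
Level 0: N
Level 1: J, G
Level 2: F, D, C
Level 3: Z, E, R
Level 4: U, Y, L, X
Level 5: M, P
Level 6: Q
Level 7: T
Level 8: B

N J G F D C Z E R U Y L X M P Q T B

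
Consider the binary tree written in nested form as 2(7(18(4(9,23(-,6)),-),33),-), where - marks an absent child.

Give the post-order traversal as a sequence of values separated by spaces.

9 6 23 4 18 33 7 2

Post-order visits the left subtree, then the right subtree, then the node.
At 2: go left to 7.
  At 7: go left to 18.
    At 18: go left to 4.
      At 4: go left to 9.
        9 is a leaf — visit 9.
      At 4: go right to 23.
        At 23: no left child.
        At 23: go right to 6.
          6 is a leaf — visit 6.
        Visit 23.
      Visit 4.
    At 18: no right child.
    Visit 18.
  At 7: go right to 33.
    33 is a leaf — visit 33.
  Visit 7.
At 2: no right child.
Visit 2.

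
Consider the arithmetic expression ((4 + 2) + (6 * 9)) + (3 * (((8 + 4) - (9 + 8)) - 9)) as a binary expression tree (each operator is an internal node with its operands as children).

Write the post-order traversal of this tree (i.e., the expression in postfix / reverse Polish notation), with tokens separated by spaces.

Post-order on an expression tree gives postfix notation: for each operator, emit left operand, right operand, then the operator.

4 2 + 6 9 * + 3 8 4 + 9 8 + - 9 - * +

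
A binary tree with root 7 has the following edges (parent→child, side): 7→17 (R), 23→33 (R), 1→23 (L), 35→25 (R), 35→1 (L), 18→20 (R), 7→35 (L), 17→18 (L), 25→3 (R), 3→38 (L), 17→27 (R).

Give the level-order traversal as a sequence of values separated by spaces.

Level-order visits nodes level by level from the root, left to right within each level.
Level 0: 7
Level 1: 35, 17
Level 2: 1, 25, 18, 27
Level 3: 23, 3, 20
Level 4: 33, 38

7 35 17 1 25 18 27 23 3 20 33 38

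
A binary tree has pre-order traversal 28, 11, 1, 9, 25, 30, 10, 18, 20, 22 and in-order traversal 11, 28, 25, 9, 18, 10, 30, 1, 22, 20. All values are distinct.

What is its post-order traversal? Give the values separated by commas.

The first element of pre-order is the root; it splits in-order into left and right subtrees.
Root 28: left subtree has 1 node {11}, right has 8 {25, 9, 18, 10, 30, 1, 22, 20}.
  Root 1: left subtree has 5 nodes {25, 9, 18, 10, 30}, right has 2 {22, 20}.
    Root 9: left subtree has 1 node {25}, right has 3 {18, 10, 30}.
      Root 30: left subtree has 2 nodes {18, 10}, right has 0 { }.
        Root 10: left subtree has 1 node {18}, right has 0 { }.
    Root 20: left subtree has 1 node {22}, right has 0 { }.

11, 25, 18, 10, 30, 9, 22, 20, 1, 28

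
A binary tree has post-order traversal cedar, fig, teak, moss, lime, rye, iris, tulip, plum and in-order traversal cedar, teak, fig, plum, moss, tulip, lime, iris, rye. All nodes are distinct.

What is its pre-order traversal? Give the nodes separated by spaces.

plum teak cedar fig tulip moss iris lime rye

The last element of post-order is the root; it splits in-order into left and right subtrees.
Root plum: left subtree has 3 nodes {cedar, teak, fig}, right has 5 {moss, tulip, lime, iris, rye}.
  Root teak: left subtree has 1 node {cedar}, right has 1 {fig}.
  Root tulip: left subtree has 1 node {moss}, right has 3 {lime, iris, rye}.
    Root iris: left subtree has 1 node {lime}, right has 1 {rye}.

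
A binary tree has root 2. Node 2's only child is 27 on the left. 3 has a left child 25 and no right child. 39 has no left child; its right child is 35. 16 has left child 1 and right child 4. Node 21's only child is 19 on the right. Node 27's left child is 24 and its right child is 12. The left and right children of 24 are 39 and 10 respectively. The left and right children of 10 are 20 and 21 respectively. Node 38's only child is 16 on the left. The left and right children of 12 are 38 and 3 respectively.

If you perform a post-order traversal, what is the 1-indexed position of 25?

Post-order visits the left subtree, then the right subtree, then the node.
At 2: go left to 27.
  At 27: go left to 24.
    At 24: go left to 39.
      At 39: no left child.
      At 39: go right to 35.
        35 is a leaf — visit 35.
      Visit 39.
    At 24: go right to 10.
      At 10: go left to 20.
        20 is a leaf — visit 20.
      At 10: go right to 21.
        At 21: no left child.
        At 21: go right to 19.
          19 is a leaf — visit 19.
        Visit 21.
      Visit 10.
    Visit 24.
  At 27: go right to 12.
    At 12: go left to 38.
      At 38: go left to 16.
        At 16: go left to 1.
          1 is a leaf — visit 1.
        At 16: go right to 4.
          4 is a leaf — visit 4.
        Visit 16.
      At 38: no right child.
      Visit 38.
    At 12: go right to 3.
      At 3: go left to 25.
        25 is a leaf — visit 25.
      At 3: no right child.
      Visit 3.
    Visit 12.
  Visit 27.
At 2: no right child.
Visit 2.
Full post-order sequence: 35, 39, 20, 19, 21, 10, 24, 1, 4, 16, 38, 25, 3, 12, 27, 2.

12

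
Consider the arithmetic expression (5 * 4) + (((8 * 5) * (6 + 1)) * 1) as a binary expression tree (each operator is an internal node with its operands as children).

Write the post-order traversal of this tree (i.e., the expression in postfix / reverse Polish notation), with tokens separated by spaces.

Post-order on an expression tree gives postfix notation: for each operator, emit left operand, right operand, then the operator.

5 4 * 8 5 * 6 1 + * 1 * +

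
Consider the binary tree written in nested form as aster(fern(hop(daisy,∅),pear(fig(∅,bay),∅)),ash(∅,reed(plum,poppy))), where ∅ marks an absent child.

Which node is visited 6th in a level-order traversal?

Level-order visits nodes level by level from the root, left to right within each level.
Level 0: aster
Level 1: fern, ash
Level 2: hop, pear, reed
Level 3: daisy, fig, plum, poppy
Level 4: bay
Full level-order sequence: aster, fern, ash, hop, pear, reed, daisy, fig, plum, poppy, bay.

reed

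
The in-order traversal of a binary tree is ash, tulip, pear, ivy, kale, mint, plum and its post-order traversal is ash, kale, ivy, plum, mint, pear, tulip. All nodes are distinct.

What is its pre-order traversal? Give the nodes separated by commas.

tulip, ash, pear, mint, ivy, kale, plum

The last element of post-order is the root; it splits in-order into left and right subtrees.
Root tulip: left subtree has 1 node {ash}, right has 5 {pear, ivy, kale, mint, plum}.
  Root pear: left subtree has 0 nodes { }, right has 4 {ivy, kale, mint, plum}.
    Root mint: left subtree has 2 nodes {ivy, kale}, right has 1 {plum}.
      Root ivy: left subtree has 0 nodes { }, right has 1 {kale}.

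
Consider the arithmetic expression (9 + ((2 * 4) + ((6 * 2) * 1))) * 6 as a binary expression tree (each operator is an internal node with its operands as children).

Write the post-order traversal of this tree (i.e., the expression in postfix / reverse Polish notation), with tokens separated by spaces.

9 2 4 * 6 2 * 1 * + + 6 *

Post-order on an expression tree gives postfix notation: for each operator, emit left operand, right operand, then the operator.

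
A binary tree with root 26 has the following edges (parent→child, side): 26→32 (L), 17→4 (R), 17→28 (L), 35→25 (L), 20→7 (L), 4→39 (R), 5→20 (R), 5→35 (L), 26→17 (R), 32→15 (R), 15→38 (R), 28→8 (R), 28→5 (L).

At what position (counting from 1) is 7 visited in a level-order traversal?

14

Level-order visits nodes level by level from the root, left to right within each level.
Level 0: 26
Level 1: 32, 17
Level 2: 15, 28, 4
Level 3: 38, 5, 8, 39
Level 4: 35, 20
Level 5: 25, 7
Full level-order sequence: 26, 32, 17, 15, 28, 4, 38, 5, 8, 39, 35, 20, 25, 7.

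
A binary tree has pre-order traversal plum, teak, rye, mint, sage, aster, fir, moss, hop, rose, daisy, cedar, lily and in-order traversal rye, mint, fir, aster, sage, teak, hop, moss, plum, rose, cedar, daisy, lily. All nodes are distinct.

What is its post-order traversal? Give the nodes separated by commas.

The first element of pre-order is the root; it splits in-order into left and right subtrees.
Root plum: left subtree has 8 nodes {rye, mint, fir, aster, sage, teak, hop, moss}, right has 4 {rose, cedar, daisy, lily}.
  Root teak: left subtree has 5 nodes {rye, mint, fir, aster, sage}, right has 2 {hop, moss}.
    Root rye: left subtree has 0 nodes { }, right has 4 {mint, fir, aster, sage}.
      Root mint: left subtree has 0 nodes { }, right has 3 {fir, aster, sage}.
        Root sage: left subtree has 2 nodes {fir, aster}, right has 0 { }.
          Root aster: left subtree has 1 node {fir}, right has 0 { }.
    Root moss: left subtree has 1 node {hop}, right has 0 { }.
  Root rose: left subtree has 0 nodes { }, right has 3 {cedar, daisy, lily}.
    Root daisy: left subtree has 1 node {cedar}, right has 1 {lily}.

fir, aster, sage, mint, rye, hop, moss, teak, cedar, lily, daisy, rose, plum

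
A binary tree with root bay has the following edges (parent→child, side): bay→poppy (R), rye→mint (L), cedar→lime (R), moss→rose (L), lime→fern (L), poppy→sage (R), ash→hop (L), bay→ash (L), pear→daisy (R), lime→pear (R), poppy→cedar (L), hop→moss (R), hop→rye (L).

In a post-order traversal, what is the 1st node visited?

Post-order visits the left subtree, then the right subtree, then the node.
At bay: go left to ash.
  At ash: go left to hop.
    At hop: go left to rye.
      At rye: go left to mint.
        mint is a leaf — visit mint.
      At rye: no right child.
      Visit rye.
    At hop: go right to moss.
      At moss: go left to rose.
        rose is a leaf — visit rose.
      At moss: no right child.
      Visit moss.
    Visit hop.
  At ash: no right child.
  Visit ash.
At bay: go right to poppy.
  At poppy: go left to cedar.
    At cedar: no left child.
    At cedar: go right to lime.
      At lime: go left to fern.
        fern is a leaf — visit fern.
      At lime: go right to pear.
        At pear: no left child.
        At pear: go right to daisy.
          daisy is a leaf — visit daisy.
        Visit pear.
      Visit lime.
    Visit cedar.
  At poppy: go right to sage.
    sage is a leaf — visit sage.
  Visit poppy.
Visit bay.
Full post-order sequence: mint, rye, rose, moss, hop, ash, fern, daisy, pear, lime, cedar, sage, poppy, bay.

mint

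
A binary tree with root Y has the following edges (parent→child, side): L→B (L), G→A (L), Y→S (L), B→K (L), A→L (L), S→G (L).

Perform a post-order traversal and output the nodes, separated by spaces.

Post-order visits the left subtree, then the right subtree, then the node.
At Y: go left to S.
  At S: go left to G.
    At G: go left to A.
      At A: go left to L.
        At L: go left to B.
          At B: go left to K.
            K is a leaf — visit K.
          At B: no right child.
          Visit B.
        At L: no right child.
        Visit L.
      At A: no right child.
      Visit A.
    At G: no right child.
    Visit G.
  At S: no right child.
  Visit S.
At Y: no right child.
Visit Y.

K B L A G S Y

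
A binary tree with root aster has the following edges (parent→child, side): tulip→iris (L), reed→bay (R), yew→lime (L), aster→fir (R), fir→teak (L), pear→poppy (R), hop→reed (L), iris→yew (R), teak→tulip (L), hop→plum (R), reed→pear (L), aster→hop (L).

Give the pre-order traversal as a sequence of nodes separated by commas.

Pre-order visits the node, then its left subtree, then its right subtree.
Visit aster.
At aster: go left to hop.
  Visit hop.
  At hop: go left to reed.
    Visit reed.
    At reed: go left to pear.
      Visit pear.
      At pear: no left child.
      At pear: go right to poppy.
        poppy is a leaf — visit poppy.
    At reed: go right to bay.
      bay is a leaf — visit bay.
  At hop: go right to plum.
    plum is a leaf — visit plum.
At aster: go right to fir.
  Visit fir.
  At fir: go left to teak.
    Visit teak.
    At teak: go left to tulip.
      Visit tulip.
      At tulip: go left to iris.
        Visit iris.
        At iris: no left child.
        At iris: go right to yew.
          Visit yew.
          At yew: go left to lime.
            lime is a leaf — visit lime.
          At yew: no right child.
      At tulip: no right child.
    At teak: no right child.
  At fir: no right child.

aster, hop, reed, pear, poppy, bay, plum, fir, teak, tulip, iris, yew, lime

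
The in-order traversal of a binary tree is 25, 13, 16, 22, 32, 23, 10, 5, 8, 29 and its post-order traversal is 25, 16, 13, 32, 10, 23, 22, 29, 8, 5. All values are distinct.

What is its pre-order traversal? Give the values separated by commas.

5, 22, 13, 25, 16, 23, 32, 10, 8, 29

The last element of post-order is the root; it splits in-order into left and right subtrees.
Root 5: left subtree has 7 nodes {25, 13, 16, 22, 32, 23, 10}, right has 2 {8, 29}.
  Root 22: left subtree has 3 nodes {25, 13, 16}, right has 3 {32, 23, 10}.
    Root 13: left subtree has 1 node {25}, right has 1 {16}.
    Root 23: left subtree has 1 node {32}, right has 1 {10}.
  Root 8: left subtree has 0 nodes { }, right has 1 {29}.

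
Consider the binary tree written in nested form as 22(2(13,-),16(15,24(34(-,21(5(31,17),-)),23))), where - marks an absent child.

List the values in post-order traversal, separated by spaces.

13 2 15 31 17 5 21 34 23 24 16 22

Post-order visits the left subtree, then the right subtree, then the node.
At 22: go left to 2.
  At 2: go left to 13.
    13 is a leaf — visit 13.
  At 2: no right child.
  Visit 2.
At 22: go right to 16.
  At 16: go left to 15.
    15 is a leaf — visit 15.
  At 16: go right to 24.
    At 24: go left to 34.
      At 34: no left child.
      At 34: go right to 21.
        At 21: go left to 5.
          At 5: go left to 31.
            31 is a leaf — visit 31.
          At 5: go right to 17.
            17 is a leaf — visit 17.
          Visit 5.
        At 21: no right child.
        Visit 21.
      Visit 34.
    At 24: go right to 23.
      23 is a leaf — visit 23.
    Visit 24.
  Visit 16.
Visit 22.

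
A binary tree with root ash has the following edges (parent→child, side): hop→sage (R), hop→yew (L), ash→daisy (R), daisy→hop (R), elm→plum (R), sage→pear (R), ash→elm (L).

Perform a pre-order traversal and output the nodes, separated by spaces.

ash elm plum daisy hop yew sage pear

Pre-order visits the node, then its left subtree, then its right subtree.
Visit ash.
At ash: go left to elm.
  Visit elm.
  At elm: no left child.
  At elm: go right to plum.
    plum is a leaf — visit plum.
At ash: go right to daisy.
  Visit daisy.
  At daisy: no left child.
  At daisy: go right to hop.
    Visit hop.
    At hop: go left to yew.
      yew is a leaf — visit yew.
    At hop: go right to sage.
      Visit sage.
      At sage: no left child.
      At sage: go right to pear.
        pear is a leaf — visit pear.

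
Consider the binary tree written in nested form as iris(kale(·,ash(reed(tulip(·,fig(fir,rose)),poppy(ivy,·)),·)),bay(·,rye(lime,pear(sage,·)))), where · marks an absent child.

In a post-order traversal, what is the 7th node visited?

Post-order visits the left subtree, then the right subtree, then the node.
At iris: go left to kale.
  At kale: no left child.
  At kale: go right to ash.
    At ash: go left to reed.
      At reed: go left to tulip.
        At tulip: no left child.
        At tulip: go right to fig.
          At fig: go left to fir.
            fir is a leaf — visit fir.
          At fig: go right to rose.
            rose is a leaf — visit rose.
          Visit fig.
        Visit tulip.
      At reed: go right to poppy.
        At poppy: go left to ivy.
          ivy is a leaf — visit ivy.
        At poppy: no right child.
        Visit poppy.
      Visit reed.
    At ash: no right child.
    Visit ash.
  Visit kale.
At iris: go right to bay.
  At bay: no left child.
  At bay: go right to rye.
    At rye: go left to lime.
      lime is a leaf — visit lime.
    At rye: go right to pear.
      At pear: go left to sage.
        sage is a leaf — visit sage.
      At pear: no right child.
      Visit pear.
    Visit rye.
  Visit bay.
Visit iris.
Full post-order sequence: fir, rose, fig, tulip, ivy, poppy, reed, ash, kale, lime, sage, pear, rye, bay, iris.

reed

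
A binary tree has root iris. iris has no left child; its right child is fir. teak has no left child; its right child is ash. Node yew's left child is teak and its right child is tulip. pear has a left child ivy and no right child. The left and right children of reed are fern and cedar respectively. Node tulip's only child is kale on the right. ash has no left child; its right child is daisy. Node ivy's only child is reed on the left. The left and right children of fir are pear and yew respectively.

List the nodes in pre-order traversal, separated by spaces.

iris fir pear ivy reed fern cedar yew teak ash daisy tulip kale

Pre-order visits the node, then its left subtree, then its right subtree.
Visit iris.
At iris: no left child.
At iris: go right to fir.
  Visit fir.
  At fir: go left to pear.
    Visit pear.
    At pear: go left to ivy.
      Visit ivy.
      At ivy: go left to reed.
        Visit reed.
        At reed: go left to fern.
          fern is a leaf — visit fern.
        At reed: go right to cedar.
          cedar is a leaf — visit cedar.
      At ivy: no right child.
    At pear: no right child.
  At fir: go right to yew.
    Visit yew.
    At yew: go left to teak.
      Visit teak.
      At teak: no left child.
      At teak: go right to ash.
        Visit ash.
        At ash: no left child.
        At ash: go right to daisy.
          daisy is a leaf — visit daisy.
    At yew: go right to tulip.
      Visit tulip.
      At tulip: no left child.
      At tulip: go right to kale.
        kale is a leaf — visit kale.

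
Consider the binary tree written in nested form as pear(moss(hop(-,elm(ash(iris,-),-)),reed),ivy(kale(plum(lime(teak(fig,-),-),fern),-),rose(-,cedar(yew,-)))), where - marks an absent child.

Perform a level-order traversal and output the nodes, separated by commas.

Level-order visits nodes level by level from the root, left to right within each level.
Level 0: pear
Level 1: moss, ivy
Level 2: hop, reed, kale, rose
Level 3: elm, plum, cedar
Level 4: ash, lime, fern, yew
Level 5: iris, teak
Level 6: fig

pear, moss, ivy, hop, reed, kale, rose, elm, plum, cedar, ash, lime, fern, yew, iris, teak, fig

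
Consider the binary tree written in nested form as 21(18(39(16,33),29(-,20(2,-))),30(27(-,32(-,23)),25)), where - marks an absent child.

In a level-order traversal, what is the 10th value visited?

Level-order visits nodes level by level from the root, left to right within each level.
Level 0: 21
Level 1: 18, 30
Level 2: 39, 29, 27, 25
Level 3: 16, 33, 20, 32
Level 4: 2, 23
Full level-order sequence: 21, 18, 30, 39, 29, 27, 25, 16, 33, 20, 32, 2, 23.

20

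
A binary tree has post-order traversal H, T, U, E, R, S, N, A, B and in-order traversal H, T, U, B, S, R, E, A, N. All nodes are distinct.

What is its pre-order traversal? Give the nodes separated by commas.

The last element of post-order is the root; it splits in-order into left and right subtrees.
Root B: left subtree has 3 nodes {H, T, U}, right has 5 {S, R, E, A, N}.
  Root U: left subtree has 2 nodes {H, T}, right has 0 { }.
    Root T: left subtree has 1 node {H}, right has 0 { }.
  Root A: left subtree has 3 nodes {S, R, E}, right has 1 {N}.
    Root S: left subtree has 0 nodes { }, right has 2 {R, E}.
      Root R: left subtree has 0 nodes { }, right has 1 {E}.

B, U, T, H, A, S, R, E, N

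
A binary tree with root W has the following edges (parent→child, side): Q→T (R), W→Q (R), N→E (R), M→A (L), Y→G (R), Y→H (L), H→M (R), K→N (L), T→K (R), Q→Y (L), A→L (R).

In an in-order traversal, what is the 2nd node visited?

H

In-order visits the left subtree, then the node, then the right subtree.
At W: no left child.
Visit W.
At W: go right to Q.
  At Q: go left to Y.
    At Y: go left to H.
      At H: no left child.
      Visit H.
      At H: go right to M.
        At M: go left to A.
          At A: no left child.
          Visit A.
          At A: go right to L.
            L is a leaf — visit L.
        Visit M.
        At M: no right child.
    Visit Y.
    At Y: go right to G.
      G is a leaf — visit G.
  Visit Q.
  At Q: go right to T.
    At T: no left child.
    Visit T.
    At T: go right to K.
      At K: go left to N.
        At N: no left child.
        Visit N.
        At N: go right to E.
          E is a leaf — visit E.
      Visit K.
      At K: no right child.
Full in-order sequence: W, H, A, L, M, Y, G, Q, T, N, E, K.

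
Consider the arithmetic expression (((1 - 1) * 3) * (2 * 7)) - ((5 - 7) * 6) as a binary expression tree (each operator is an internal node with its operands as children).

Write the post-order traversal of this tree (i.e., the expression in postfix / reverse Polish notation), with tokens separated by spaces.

Post-order on an expression tree gives postfix notation: for each operator, emit left operand, right operand, then the operator.

1 1 - 3 * 2 7 * * 5 7 - 6 * -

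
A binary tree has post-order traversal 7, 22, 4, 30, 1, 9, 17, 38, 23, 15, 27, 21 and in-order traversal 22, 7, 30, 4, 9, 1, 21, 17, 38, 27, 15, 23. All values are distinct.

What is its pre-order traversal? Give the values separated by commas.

The last element of post-order is the root; it splits in-order into left and right subtrees.
Root 21: left subtree has 6 nodes {22, 7, 30, 4, 9, 1}, right has 5 {17, 38, 27, 15, 23}.
  Root 9: left subtree has 4 nodes {22, 7, 30, 4}, right has 1 {1}.
    Root 30: left subtree has 2 nodes {22, 7}, right has 1 {4}.
      Root 22: left subtree has 0 nodes { }, right has 1 {7}.
  Root 27: left subtree has 2 nodes {17, 38}, right has 2 {15, 23}.
    Root 38: left subtree has 1 node {17}, right has 0 { }.
    Root 15: left subtree has 0 nodes { }, right has 1 {23}.

21, 9, 30, 22, 7, 4, 1, 27, 38, 17, 15, 23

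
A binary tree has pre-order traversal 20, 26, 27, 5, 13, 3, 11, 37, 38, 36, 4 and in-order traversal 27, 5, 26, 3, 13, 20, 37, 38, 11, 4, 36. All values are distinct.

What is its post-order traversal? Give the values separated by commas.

5, 27, 3, 13, 26, 38, 37, 4, 36, 11, 20

The first element of pre-order is the root; it splits in-order into left and right subtrees.
Root 20: left subtree has 5 nodes {27, 5, 26, 3, 13}, right has 5 {37, 38, 11, 4, 36}.
  Root 26: left subtree has 2 nodes {27, 5}, right has 2 {3, 13}.
    Root 27: left subtree has 0 nodes { }, right has 1 {5}.
    Root 13: left subtree has 1 node {3}, right has 0 { }.
  Root 11: left subtree has 2 nodes {37, 38}, right has 2 {4, 36}.
    Root 37: left subtree has 0 nodes { }, right has 1 {38}.
    Root 36: left subtree has 1 node {4}, right has 0 { }.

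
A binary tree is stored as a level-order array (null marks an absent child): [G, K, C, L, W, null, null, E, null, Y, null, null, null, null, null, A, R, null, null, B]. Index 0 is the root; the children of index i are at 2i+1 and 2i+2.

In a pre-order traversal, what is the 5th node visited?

A

Pre-order visits the node, then its left subtree, then its right subtree.
Visit G.
At G: go left to K.
  Visit K.
  At K: go left to L.
    Visit L.
    At L: go left to E.
      Visit E.
      At E: go left to A.
        A is a leaf — visit A.
      At E: go right to R.
        R is a leaf — visit R.
    At L: no right child.
  At K: go right to W.
    Visit W.
    At W: go left to Y.
      Visit Y.
      At Y: go left to B.
        B is a leaf — visit B.
      At Y: no right child.
    At W: no right child.
At G: go right to C.
  C is a leaf — visit C.
Full pre-order sequence: G, K, L, E, A, R, W, Y, B, C.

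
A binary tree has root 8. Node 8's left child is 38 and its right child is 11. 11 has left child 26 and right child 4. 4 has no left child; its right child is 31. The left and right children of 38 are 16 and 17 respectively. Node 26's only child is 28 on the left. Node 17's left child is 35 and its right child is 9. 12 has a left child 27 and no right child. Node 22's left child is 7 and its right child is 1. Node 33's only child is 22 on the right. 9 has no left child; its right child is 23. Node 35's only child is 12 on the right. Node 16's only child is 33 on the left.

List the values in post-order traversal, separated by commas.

Post-order visits the left subtree, then the right subtree, then the node.
At 8: go left to 38.
  At 38: go left to 16.
    At 16: go left to 33.
      At 33: no left child.
      At 33: go right to 22.
        At 22: go left to 7.
          7 is a leaf — visit 7.
        At 22: go right to 1.
          1 is a leaf — visit 1.
        Visit 22.
      Visit 33.
    At 16: no right child.
    Visit 16.
  At 38: go right to 17.
    At 17: go left to 35.
      At 35: no left child.
      At 35: go right to 12.
        At 12: go left to 27.
          27 is a leaf — visit 27.
        At 12: no right child.
        Visit 12.
      Visit 35.
    At 17: go right to 9.
      At 9: no left child.
      At 9: go right to 23.
        23 is a leaf — visit 23.
      Visit 9.
    Visit 17.
  Visit 38.
At 8: go right to 11.
  At 11: go left to 26.
    At 26: go left to 28.
      28 is a leaf — visit 28.
    At 26: no right child.
    Visit 26.
  At 11: go right to 4.
    At 4: no left child.
    At 4: go right to 31.
      31 is a leaf — visit 31.
    Visit 4.
  Visit 11.
Visit 8.

7, 1, 22, 33, 16, 27, 12, 35, 23, 9, 17, 38, 28, 26, 31, 4, 11, 8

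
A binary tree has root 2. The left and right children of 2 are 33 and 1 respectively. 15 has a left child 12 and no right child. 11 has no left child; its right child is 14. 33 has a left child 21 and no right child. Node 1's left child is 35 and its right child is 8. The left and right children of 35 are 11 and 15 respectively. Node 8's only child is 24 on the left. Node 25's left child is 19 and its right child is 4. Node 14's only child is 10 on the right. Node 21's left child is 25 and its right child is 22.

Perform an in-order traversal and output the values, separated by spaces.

In-order visits the left subtree, then the node, then the right subtree.
At 2: go left to 33.
  At 33: go left to 21.
    At 21: go left to 25.
      At 25: go left to 19.
        19 is a leaf — visit 19.
      Visit 25.
      At 25: go right to 4.
        4 is a leaf — visit 4.
    Visit 21.
    At 21: go right to 22.
      22 is a leaf — visit 22.
  Visit 33.
  At 33: no right child.
Visit 2.
At 2: go right to 1.
  At 1: go left to 35.
    At 35: go left to 11.
      At 11: no left child.
      Visit 11.
      At 11: go right to 14.
        At 14: no left child.
        Visit 14.
        At 14: go right to 10.
          10 is a leaf — visit 10.
    Visit 35.
    At 35: go right to 15.
      At 15: go left to 12.
        12 is a leaf — visit 12.
      Visit 15.
      At 15: no right child.
  Visit 1.
  At 1: go right to 8.
    At 8: go left to 24.
      24 is a leaf — visit 24.
    Visit 8.
    At 8: no right child.

19 25 4 21 22 33 2 11 14 10 35 12 15 1 24 8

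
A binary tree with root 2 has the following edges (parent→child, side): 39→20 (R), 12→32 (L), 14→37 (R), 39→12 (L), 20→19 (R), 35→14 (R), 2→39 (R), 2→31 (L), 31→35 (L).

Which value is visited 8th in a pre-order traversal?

32

Pre-order visits the node, then its left subtree, then its right subtree.
Visit 2.
At 2: go left to 31.
  Visit 31.
  At 31: go left to 35.
    Visit 35.
    At 35: no left child.
    At 35: go right to 14.
      Visit 14.
      At 14: no left child.
      At 14: go right to 37.
        37 is a leaf — visit 37.
  At 31: no right child.
At 2: go right to 39.
  Visit 39.
  At 39: go left to 12.
    Visit 12.
    At 12: go left to 32.
      32 is a leaf — visit 32.
    At 12: no right child.
  At 39: go right to 20.
    Visit 20.
    At 20: no left child.
    At 20: go right to 19.
      19 is a leaf — visit 19.
Full pre-order sequence: 2, 31, 35, 14, 37, 39, 12, 32, 20, 19.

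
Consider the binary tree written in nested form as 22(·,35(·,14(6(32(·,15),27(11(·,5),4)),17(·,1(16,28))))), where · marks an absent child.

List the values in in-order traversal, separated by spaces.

In-order visits the left subtree, then the node, then the right subtree.
At 22: no left child.
Visit 22.
At 22: go right to 35.
  At 35: no left child.
  Visit 35.
  At 35: go right to 14.
    At 14: go left to 6.
      At 6: go left to 32.
        At 32: no left child.
        Visit 32.
        At 32: go right to 15.
          15 is a leaf — visit 15.
      Visit 6.
      At 6: go right to 27.
        At 27: go left to 11.
          At 11: no left child.
          Visit 11.
          At 11: go right to 5.
            5 is a leaf — visit 5.
        Visit 27.
        At 27: go right to 4.
          4 is a leaf — visit 4.
    Visit 14.
    At 14: go right to 17.
      At 17: no left child.
      Visit 17.
      At 17: go right to 1.
        At 1: go left to 16.
          16 is a leaf — visit 16.
        Visit 1.
        At 1: go right to 28.
          28 is a leaf — visit 28.

22 35 32 15 6 11 5 27 4 14 17 16 1 28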